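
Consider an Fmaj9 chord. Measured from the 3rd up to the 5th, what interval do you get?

minor third

Spelling the chord: F, A, C, E, G.
So we need the interval from A up to C.
From A to C: 3 semitones over a third = minor.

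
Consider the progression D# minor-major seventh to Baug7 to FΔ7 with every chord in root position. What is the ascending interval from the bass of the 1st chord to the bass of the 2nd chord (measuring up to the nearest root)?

minor 6th

The roots are D# and B.
From D# to B: 8 semitones over a sixth = minor.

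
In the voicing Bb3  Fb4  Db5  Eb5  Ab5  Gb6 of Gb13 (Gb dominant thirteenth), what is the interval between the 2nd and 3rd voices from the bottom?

major 6th

Those voices are Fb4 and Db5.
From Fb to Db is 9 semitones, exactly the major sixth.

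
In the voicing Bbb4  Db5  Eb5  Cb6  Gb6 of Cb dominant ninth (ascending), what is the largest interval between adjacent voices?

Adjacent intervals: Bbb4→Db5 = major third; Db5→Eb5 = major second; Eb5→Cb6 = minor sixth; Cb6→Gb6 = perfect fifth.
The largest is Eb5 to Cb6, a minor sixth (8 semitones).

minor sixth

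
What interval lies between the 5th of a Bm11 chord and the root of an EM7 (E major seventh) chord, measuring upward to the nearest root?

minor 7th

The 5th of Bm11 is F♯; the root of EM7 (E major seventh) is E.
F♯ up to E is 10 semitones, a half step narrower than a major seventh, so the interval is minor.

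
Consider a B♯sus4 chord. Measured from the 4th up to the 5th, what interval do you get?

M2

The chord tones of B♯sus4 are B♯–E♯–F𝄪.
So we need the interval from E♯ up to F𝄪.
E♯ up to F𝄪 spans 2 letter names and 2 semitones — a major second.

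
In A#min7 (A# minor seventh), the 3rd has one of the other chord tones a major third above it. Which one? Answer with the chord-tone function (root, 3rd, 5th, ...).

5th

The chord tones of A#m7 are A#-C#-E#-G#.
The 3rd is C#. A major third above C# is E#.
E# is the chord's 5th.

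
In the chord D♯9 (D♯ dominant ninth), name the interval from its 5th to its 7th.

The chord tones of D♯9 are D♯-F𝄪-A♯-C♯-E♯.
The 5th is A♯ and the 7th is C♯.
From A♯ to C♯: 3 semitones over a third = minor.

minor third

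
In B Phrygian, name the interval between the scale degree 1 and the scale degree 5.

perfect fifth

The scale runs B C D E F# G A.
That puts B below F#.
B up to F# spans 5 letter names and 7 semitones — a perfect fifth.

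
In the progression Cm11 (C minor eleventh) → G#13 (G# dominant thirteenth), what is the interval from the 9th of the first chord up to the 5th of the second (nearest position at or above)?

A1

Cm11 (C minor eleventh) has D as its 9th, and G#13 (G# dominant thirteenth) has D# as its 5th.
D up to D# is 1 semitone, a half step wider than a perfect unison, so the interval is augmented.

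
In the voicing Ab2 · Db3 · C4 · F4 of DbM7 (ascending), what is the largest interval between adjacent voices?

M7

Adjacent intervals: Ab2→Db3 = perfect fourth; Db3→C4 = major seventh; C4→F4 = perfect fourth.
The largest is Db3 to C4, a major seventh (11 semitones).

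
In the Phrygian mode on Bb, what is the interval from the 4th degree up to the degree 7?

Spelling the Phrygian mode on Bb: Bb Cb Db Eb F Gb Ab.
So we need the interval from Eb up to Ab.
From Eb to Ab is 5 semitones, exactly the perfect fourth.

perfect 4th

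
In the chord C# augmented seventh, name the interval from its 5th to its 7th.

C#7#5 (C# augmented seventh) is spelled C#, E#, G##, B.
The 5th is G## and the 7th is B.
G## up to B is 2 semitones, a whole step narrower than a major third, so the interval is diminished.

diminished third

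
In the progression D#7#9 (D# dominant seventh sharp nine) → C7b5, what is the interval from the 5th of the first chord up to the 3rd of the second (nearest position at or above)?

d5

The 5th of D#7#9 (D# dominant seventh sharp nine) is A#; the 3rd of C7b5 is E.
5 letter names make it a fifth; at 6 semitones (a half step narrower than perfect) the quality is diminished.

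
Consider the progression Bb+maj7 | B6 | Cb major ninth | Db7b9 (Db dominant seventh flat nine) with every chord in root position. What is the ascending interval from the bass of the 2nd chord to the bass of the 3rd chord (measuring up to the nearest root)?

The roots are B and Cb.
From B to Cb: 0 semitones over a second = diminished.

diminished second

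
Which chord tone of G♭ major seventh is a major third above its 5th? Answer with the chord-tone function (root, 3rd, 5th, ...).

7th

The chord tones of G♭Δ7 are G♭-B♭-D♭-F.
The 5th is D♭. A major third above D♭ is F.
F is the chord's 7th.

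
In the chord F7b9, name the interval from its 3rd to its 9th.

Spelling the chord: F-A-C-Eb-Gb.
That puts A below Gb.
From A to Gb: 9 semitones over a seventh = diminished.

diminished seventh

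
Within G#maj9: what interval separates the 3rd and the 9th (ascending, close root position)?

minor seventh

Spelling the chord: G# B# D# F## A#.
3rd = B#; 9th = A#.
From B# to A#: 10 semitones over a seventh = minor.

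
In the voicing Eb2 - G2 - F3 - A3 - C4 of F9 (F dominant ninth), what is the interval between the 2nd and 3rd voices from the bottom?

minor seventh

Those voices are G2 and F3.
From G to F: 10 semitones over a seventh = minor.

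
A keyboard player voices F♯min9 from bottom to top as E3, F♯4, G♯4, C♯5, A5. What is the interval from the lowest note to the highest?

perfect 18th

The outer voices are E3 and A5.
Counting 18 letters and 29 half steps from E gives a perfect 18th.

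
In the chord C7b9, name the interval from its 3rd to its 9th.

d7

C7b9 (C dominant seventh flat nine): C, E, G, Bb, Db.
So we need the interval from E up to Db.
E up to Db is 9 semitones, a whole step narrower than a major seventh, so the interval is diminished.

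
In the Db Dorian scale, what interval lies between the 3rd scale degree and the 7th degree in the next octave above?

perfect twelfth

The scale runs Db Eb Fb Gb Ab Bb Cb.
3rd scale degree = Fb; degree 7 (up an octave) = Cb.
From Fb to Cb is 19 semitones, exactly the perfect twelfth.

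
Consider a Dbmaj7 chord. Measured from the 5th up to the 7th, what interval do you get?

major 3rd

DbM7: Db, F, Ab, C.
5th = Ab; 7th = C.
Ab up to C spans 3 letter names and 4 semitones — a major third.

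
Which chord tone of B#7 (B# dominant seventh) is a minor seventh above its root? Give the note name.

Spelling the chord: B# D## F## A#.
The root is B#. A minor seventh above B# is A#.
A# is the chord's 7th.

A#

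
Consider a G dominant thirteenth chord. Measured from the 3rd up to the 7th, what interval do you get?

d5

Spelling the chord: G-B-D-F-A-E.
3rd = B; 7th = F.
5 letter names make it a fifth; at 6 semitones (a half step narrower than perfect) the quality is diminished.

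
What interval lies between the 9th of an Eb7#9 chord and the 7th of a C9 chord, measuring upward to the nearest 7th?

diminished fourth

The 9th of Eb7#9 is F#; the 7th of C9 is Bb.
4 letter names make it a fourth; at 4 semitones (a half step narrower than perfect) the quality is diminished.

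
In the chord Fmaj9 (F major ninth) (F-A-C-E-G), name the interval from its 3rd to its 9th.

3rd = A; 9th = G.
7 letter names make it a seventh; at 10 semitones (a half step narrower than major) the quality is minor.

m7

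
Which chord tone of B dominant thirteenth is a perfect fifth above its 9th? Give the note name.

Spelling the chord: B-D♯-F♯-A-C♯-G♯.
The 9th is C♯. A perfect fifth above C♯ is G♯.
G♯ is the chord's 13th.

G#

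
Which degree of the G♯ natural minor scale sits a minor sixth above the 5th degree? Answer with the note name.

B

The scale is G♯ A♯ B C♯ D♯ E F♯.
The 5th degree is D♯; a minor sixth above that is B — scale degree 3.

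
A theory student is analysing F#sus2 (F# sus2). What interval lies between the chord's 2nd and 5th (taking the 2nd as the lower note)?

perfect fourth

The chord tones of F#sus2 are F# G# C#.
The 2nd is G# and the 5th is C#.
G# up to C# spans 4 letter names and 5 semitones — a perfect fourth.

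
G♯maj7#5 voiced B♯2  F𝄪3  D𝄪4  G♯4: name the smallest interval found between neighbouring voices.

Adjacent intervals: B♯2→F𝄪3 = perfect fifth; F𝄪3→D𝄪4 = major sixth; D𝄪4→G♯4 = diminished fourth.
The smallest is D𝄪4 to G♯4, a diminished fourth (4 semitones).

diminished fourth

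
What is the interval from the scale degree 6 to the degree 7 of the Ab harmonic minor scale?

The scale runs Ab Bb Cb Db Eb Fb G.
That puts Fb below G.
2 letter names make it a second; at 3 semitones (a half step wider than major) the quality is augmented.

augmented second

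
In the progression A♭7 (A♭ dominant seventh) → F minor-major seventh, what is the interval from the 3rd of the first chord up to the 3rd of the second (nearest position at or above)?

The 3rd of A♭7 (A♭ dominant seventh) is C; the 3rd of F minor-major seventh is A♭.
C up to A♭ is 8 semitones, a half step narrower than a major sixth, so the interval is minor.

m6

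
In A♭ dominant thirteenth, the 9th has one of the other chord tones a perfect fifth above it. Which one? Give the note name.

Spelling the chord: A♭ C E♭ G♭ B♭ F.
The 9th is B♭. A perfect fifth above B♭ is F.
F is the chord's 13th.

F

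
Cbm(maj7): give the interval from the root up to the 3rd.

minor 3rd

The chord tones of CbmM7 (Cb minor-major seventh) are Cb-Ebb-Gb-Bb.
That puts Cb below Ebb.
From Cb to Ebb: 3 semitones over a third = minor.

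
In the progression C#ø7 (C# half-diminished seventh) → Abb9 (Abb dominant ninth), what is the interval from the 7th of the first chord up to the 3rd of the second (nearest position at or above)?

diminished 2nd

C#ø7 (C# half-diminished seventh) has B as its 7th, and Abb9 (Abb dominant ninth) has Cb as its 3rd.
B up to Cb is 0 semitones, a whole step narrower than a major second, so the interval is diminished.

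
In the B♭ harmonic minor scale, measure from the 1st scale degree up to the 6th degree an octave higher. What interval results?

minor 13th

B♭ harmonic minor: B♭ C D♭ E♭ F G♭ A.
The 1st scale degree is B♭ and the scale degree 6 (up an octave) is G♭.
13 letter names make it a thirteenth; at 20 semitones (a half step narrower than major) the quality is minor.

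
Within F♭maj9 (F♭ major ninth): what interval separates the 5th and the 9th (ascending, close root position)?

perfect fifth

The chord tones of F♭maj9 (F♭ major ninth) are F♭-A♭-C♭-E♭-G♭.
That puts C♭ below G♭.
C♭ up to G♭ spans 5 letter names and 7 semitones — a perfect fifth.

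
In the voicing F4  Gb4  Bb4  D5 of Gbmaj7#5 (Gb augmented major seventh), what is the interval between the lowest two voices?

minor 2nd

Those voices are F4 and Gb4.
F up to Gb is 1 semitone, a half step narrower than a major second, so the interval is minor.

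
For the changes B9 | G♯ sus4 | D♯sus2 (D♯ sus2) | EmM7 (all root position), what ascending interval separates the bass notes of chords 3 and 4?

The roots are D♯ and E.
2 letter names make it a second; at 1 semitone (a half step narrower than major) the quality is minor.

minor second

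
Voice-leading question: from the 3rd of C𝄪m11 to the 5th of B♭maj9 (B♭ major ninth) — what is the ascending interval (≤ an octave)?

The 3rd of C𝄪m11 is E♯; the 5th of B♭maj9 (B♭ major ninth) is F.
2 letter names make it a second; at 0 semitones (a whole step narrower than major) the quality is diminished.

d2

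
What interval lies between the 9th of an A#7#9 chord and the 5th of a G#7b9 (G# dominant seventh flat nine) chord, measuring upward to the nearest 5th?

The 9th of A#7#9 is B##; the 5th of G#7b9 (G# dominant seventh flat nine) is D#.
From B## to D#: 2 semitones over a third = diminished.

diminished third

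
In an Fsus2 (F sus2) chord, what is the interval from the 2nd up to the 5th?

perfect fourth

Fsus2: F-G-C.
That puts G below C.
Counting 4 letters and 5 half steps from G gives a perfect fourth.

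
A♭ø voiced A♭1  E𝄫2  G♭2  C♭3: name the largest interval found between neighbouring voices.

Adjacent intervals: A♭1→E𝄫2 = diminished fifth; E𝄫2→G♭2 = major third; G♭2→C♭3 = perfect fourth.
The largest is A♭1 to E𝄫2, a diminished fifth (6 semitones).

diminished fifth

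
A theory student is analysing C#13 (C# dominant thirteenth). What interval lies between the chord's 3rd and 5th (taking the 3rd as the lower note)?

minor 3rd

Spelling the chord: C#-E#-G#-B-D#-A#.
The 3rd is E# and the 5th is G#.
E# up to G# is 3 semitones, a half step narrower than a major third, so the interval is minor.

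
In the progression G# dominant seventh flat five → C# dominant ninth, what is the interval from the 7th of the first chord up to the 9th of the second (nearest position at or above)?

The 7th of G# dominant seventh flat five is F#; the 9th of C# dominant ninth is D#.
From F# to D# is 9 semitones, exactly the major sixth.

M6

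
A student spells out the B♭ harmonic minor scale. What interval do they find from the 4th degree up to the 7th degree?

augmented fourth

The scale runs B♭ C D♭ E♭ F G♭ A.
The 4th degree is E♭ and the scale degree 7 is A.
From E♭ to A: 6 semitones over a fourth = augmented.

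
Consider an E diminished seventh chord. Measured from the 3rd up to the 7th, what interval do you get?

The chord tones of E diminished seventh are E-G-Bb-Db.
The 3rd is G and the 7th is Db.
G up to Db is 6 semitones, a half step narrower than a perfect fifth, so the interval is diminished.

diminished fifth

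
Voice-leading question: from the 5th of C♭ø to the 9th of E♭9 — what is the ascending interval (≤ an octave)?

A7

The 5th of C♭ø is G𝄫; the 9th of E♭9 is F.
From G𝄫 to F: 12 semitones over a seventh = augmented.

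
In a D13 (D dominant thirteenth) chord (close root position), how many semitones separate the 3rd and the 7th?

6

D dominant thirteenth: D–F♯–A–C–E–B.
F♯ to C is a diminished fifth: 6 semitones.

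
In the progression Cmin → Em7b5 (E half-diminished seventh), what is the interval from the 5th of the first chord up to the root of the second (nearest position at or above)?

major 6th

The 5th of Cmin is G; the root of Em7b5 (E half-diminished seventh) is E.
G up to E spans 6 letter names and 9 semitones — a major sixth.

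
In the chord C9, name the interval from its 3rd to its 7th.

diminished fifth

C9 (C dominant ninth) is spelled C E G B♭ D.
So we need the interval from E up to B♭.
From E to B♭: 6 semitones over a fifth = diminished.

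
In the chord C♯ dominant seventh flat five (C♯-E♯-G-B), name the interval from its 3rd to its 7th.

diminished fifth

That puts E♯ below B.
E♯ up to B is 6 semitones, a half step narrower than a perfect fifth, so the interval is diminished.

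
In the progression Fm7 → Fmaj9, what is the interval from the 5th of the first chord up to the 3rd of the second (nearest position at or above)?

The 5th of Fm7 is C; the 3rd of Fmaj9 is A.
From C to A is 9 semitones, exactly the major sixth.

major sixth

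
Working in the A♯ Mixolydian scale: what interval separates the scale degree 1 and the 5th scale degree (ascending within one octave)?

perfect fifth

The scale runs A♯ B♯ C𝄪 D♯ E♯ F𝄪 G♯.
The scale degree 1 is A♯ and the 5th scale degree is E♯.
A♯ up to E♯ spans 5 letter names and 7 semitones — a perfect fifth.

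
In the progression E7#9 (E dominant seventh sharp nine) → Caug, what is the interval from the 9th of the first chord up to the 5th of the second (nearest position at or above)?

minor second

E7#9 (E dominant seventh sharp nine) has F𝄪 as its 9th, and Caug has G♯ as its 5th.
2 letter names make it a second; at 1 semitone (a half step narrower than major) the quality is minor.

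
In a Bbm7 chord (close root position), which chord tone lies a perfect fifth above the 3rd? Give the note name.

Ab

Bbm7 (Bb minor seventh) is spelled Bb-Db-F-Ab.
The 3rd is Db. A perfect fifth above Db is Ab.
Ab is the chord's 7th.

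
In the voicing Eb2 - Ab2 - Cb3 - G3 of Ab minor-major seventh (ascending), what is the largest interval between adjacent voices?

augmented fifth

Adjacent intervals: Eb2→Ab2 = perfect fourth; Ab2→Cb3 = minor third; Cb3→G3 = augmented fifth.
The largest is Cb3 to G3, an augmented fifth (8 semitones).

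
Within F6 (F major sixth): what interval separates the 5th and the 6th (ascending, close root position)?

F6 is spelled F, A, C, D.
The 5th is C and the 6th is D.
C up to D spans 2 letter names and 2 semitones — a major second.

major second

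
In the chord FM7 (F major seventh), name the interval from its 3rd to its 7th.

The chord tones of FΔ7 are F–A–C–E.
So we need the interval from A up to E.
Counting 5 letters and 7 half steps from A gives a perfect fifth.

P5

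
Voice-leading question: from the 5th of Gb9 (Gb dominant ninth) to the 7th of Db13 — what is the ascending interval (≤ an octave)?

Gb9 (Gb dominant ninth) has Db as its 5th, and Db13 has Cb as its 7th.
Db up to Cb is 10 semitones, a half step narrower than a major seventh, so the interval is minor.

minor 7th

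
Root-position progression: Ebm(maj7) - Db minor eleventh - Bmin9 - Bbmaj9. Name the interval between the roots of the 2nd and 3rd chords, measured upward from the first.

augmented 6th

The roots are Db and B.
From Db to B: 10 semitones over a sixth = augmented.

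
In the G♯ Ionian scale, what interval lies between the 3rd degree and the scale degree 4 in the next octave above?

The scale runs G♯ A♯ B♯ C♯ D♯ E♯ F𝄪.
The 3rd degree is B♯ and the scale degree 4 (up an octave) is C♯.
9 letter names make it a ninth; at 13 semitones (a half step narrower than major) the quality is minor.

minor ninth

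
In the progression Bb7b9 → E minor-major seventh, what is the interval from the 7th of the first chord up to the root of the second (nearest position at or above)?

augmented fifth

The 7th of Bb7b9 is Ab; the root of E minor-major seventh is E.
Ab up to E is 8 semitones, a half step wider than a perfect fifth, so the interval is augmented.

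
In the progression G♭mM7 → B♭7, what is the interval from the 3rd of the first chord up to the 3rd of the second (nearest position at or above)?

augmented 3rd

The 3rd of G♭mM7 is B𝄫; the 3rd of B♭7 is D.
From B𝄫 to D: 5 semitones over a third = augmented.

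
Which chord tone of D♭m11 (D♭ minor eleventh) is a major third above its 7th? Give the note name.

Eb

D♭m11: D♭-F♭-A♭-C♭-E♭-G♭.
The 7th is C♭. A major third above C♭ is E♭.
E♭ is the chord's 9th.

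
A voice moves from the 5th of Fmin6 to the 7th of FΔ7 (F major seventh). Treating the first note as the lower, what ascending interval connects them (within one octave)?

major 3rd

Fmin6 has C as its 5th, and FΔ7 (F major seventh) has E as its 7th.
From C to E is 4 semitones, exactly the major third.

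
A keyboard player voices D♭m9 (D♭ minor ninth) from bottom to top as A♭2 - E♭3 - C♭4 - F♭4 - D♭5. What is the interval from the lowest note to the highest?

P18

The outer voices are A♭2 and D♭5.
Counting 18 letters and 29 half steps from A♭ gives a perfect 18th.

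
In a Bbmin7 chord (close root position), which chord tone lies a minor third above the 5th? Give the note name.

Ab

Bb-7 (Bb minor seventh): Bb, Db, F, Ab.
The 5th is F. A minor third above F is Ab.
Ab is the chord's 7th.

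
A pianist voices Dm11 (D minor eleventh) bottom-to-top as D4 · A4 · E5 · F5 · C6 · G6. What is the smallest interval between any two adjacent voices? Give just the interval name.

Adjacent intervals: D4→A4 = perfect fifth; A4→E5 = perfect fifth; E5→F5 = minor second; F5→C6 = perfect fifth; C6→G6 = perfect fifth.
The smallest is E5 to F5, a minor second (1 semitone).

m2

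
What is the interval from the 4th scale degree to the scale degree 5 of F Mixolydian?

The scale runs F G A Bb C D Eb.
4th scale degree = Bb; 5th scale degree = C.
Counting 2 letters and 2 half steps from Bb gives a major second.

major 2nd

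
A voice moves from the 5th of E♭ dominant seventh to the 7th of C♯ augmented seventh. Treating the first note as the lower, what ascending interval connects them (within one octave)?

augmented unison

The 5th of E♭ dominant seventh is B♭; the 7th of C♯ augmented seventh is B.
B♭ up to B is 1 semitone, a half step wider than a perfect unison, so the interval is augmented.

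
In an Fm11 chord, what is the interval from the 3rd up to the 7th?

perfect fifth

Fm11 is spelled F-Ab-C-Eb-G-Bb.
So we need the interval from Ab up to Eb.
Counting 5 letters and 7 half steps from Ab gives a perfect fifth.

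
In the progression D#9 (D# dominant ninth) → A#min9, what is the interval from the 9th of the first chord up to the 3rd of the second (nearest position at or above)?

minor sixth

The 9th of D#9 (D# dominant ninth) is E#; the 3rd of A#min9 is C#.
E# up to C# is 8 semitones, a half step narrower than a major sixth, so the interval is minor.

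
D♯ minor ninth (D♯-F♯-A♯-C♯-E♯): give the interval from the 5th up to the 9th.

So we need the interval from A♯ up to E♯.
A♯ up to E♯ spans 5 letter names and 7 semitones — a perfect fifth.

perfect fifth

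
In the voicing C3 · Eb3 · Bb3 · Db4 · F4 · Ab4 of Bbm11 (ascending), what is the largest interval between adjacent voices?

perfect fifth

Adjacent intervals: C3→Eb3 = minor third; Eb3→Bb3 = perfect fifth; Bb3→Db4 = minor third; Db4→F4 = major third; F4→Ab4 = minor third.
The largest is Eb3 to Bb3, a perfect fifth (7 semitones).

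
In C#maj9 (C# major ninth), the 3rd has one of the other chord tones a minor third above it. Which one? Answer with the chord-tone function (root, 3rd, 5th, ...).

Spelling the chord: C#, E#, G#, B#, D#.
The 3rd is E#. A minor third above E# is G#.
G# is the chord's 5th.

5th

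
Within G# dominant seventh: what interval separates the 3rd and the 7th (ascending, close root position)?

diminished 5th

G#7 is spelled G#, B#, D#, F#.
So we need the interval from B# up to F#.
From B# to F#: 6 semitones over a fifth = diminished.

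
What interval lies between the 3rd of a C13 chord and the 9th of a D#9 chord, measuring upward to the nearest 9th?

augmented unison

The 3rd of C13 is E; the 9th of D#9 is E#.
From E to E#: 1 semitone over a unison = augmented.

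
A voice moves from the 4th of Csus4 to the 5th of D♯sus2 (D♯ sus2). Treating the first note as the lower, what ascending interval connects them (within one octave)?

augmented 3rd

Csus4 has F as its 4th, and D♯sus2 (D♯ sus2) has A♯ as its 5th.
From F to A♯: 5 semitones over a third = augmented.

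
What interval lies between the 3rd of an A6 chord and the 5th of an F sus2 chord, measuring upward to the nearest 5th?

diminished octave

The 3rd of A6 is C#; the 5th of F sus2 is C.
C# up to C is 11 semitones, a half step narrower than a perfect octave, so the interval is diminished.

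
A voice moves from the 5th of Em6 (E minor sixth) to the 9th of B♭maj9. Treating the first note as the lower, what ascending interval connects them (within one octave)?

Em6 (E minor sixth) has B as its 5th, and B♭maj9 has C as its 9th.
From B to C: 1 semitone over a second = minor.

minor 2nd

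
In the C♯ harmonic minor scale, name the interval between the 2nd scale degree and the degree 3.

The scale runs C♯ D♯ E F♯ G♯ A B♯.
That puts D♯ below E.
2 letter names make it a second; at 1 semitone (a half step narrower than major) the quality is minor.

minor second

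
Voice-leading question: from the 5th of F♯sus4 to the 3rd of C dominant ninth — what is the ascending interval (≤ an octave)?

F♯sus4 has C♯ as its 5th, and C dominant ninth has E as its 3rd.
C♯ up to E is 3 semitones, a half step narrower than a major third, so the interval is minor.

minor third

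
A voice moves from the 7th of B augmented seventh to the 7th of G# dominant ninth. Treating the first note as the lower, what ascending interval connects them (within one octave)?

B augmented seventh has A as its 7th, and G# dominant ninth has F# as its 7th.
From A to F# is 9 semitones, exactly the major sixth.

major sixth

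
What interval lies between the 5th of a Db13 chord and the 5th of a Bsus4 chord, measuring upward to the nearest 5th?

augmented sixth

Db13 has Ab as its 5th, and Bsus4 has F# as its 5th.
From Ab to F#: 10 semitones over a sixth = augmented.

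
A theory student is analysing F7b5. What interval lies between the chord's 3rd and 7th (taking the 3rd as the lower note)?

The chord tones of F7b5 are F, A, C♭, E♭.
The 3rd is A and the 7th is E♭.
From A to E♭: 6 semitones over a fifth = diminished.
This 3–7 tritone is the characteristic tension at the heart of the dominant sound.

diminished fifth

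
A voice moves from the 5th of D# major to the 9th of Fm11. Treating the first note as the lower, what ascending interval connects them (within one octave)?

D# major has A# as its 5th, and Fm11 has G as its 9th.
A# up to G is 9 semitones, a whole step narrower than a major seventh, so the interval is diminished.

d7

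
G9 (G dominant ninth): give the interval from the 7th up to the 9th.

G9: G-B-D-F-A.
So we need the interval from F up to A.
Counting 3 letters and 4 half steps from F gives a major third.

major third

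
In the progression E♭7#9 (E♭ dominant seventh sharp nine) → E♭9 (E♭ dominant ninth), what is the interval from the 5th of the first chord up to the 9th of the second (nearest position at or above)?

perfect fifth

The 5th of E♭7#9 (E♭ dominant seventh sharp nine) is B♭; the 9th of E♭9 (E♭ dominant ninth) is F.
From B♭ to F is 7 semitones, exactly the perfect fifth.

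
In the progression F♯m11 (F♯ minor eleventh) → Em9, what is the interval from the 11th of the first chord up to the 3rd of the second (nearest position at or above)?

minor sixth

F♯m11 (F♯ minor eleventh) has B as its 11th, and Em9 has G as its 3rd.
6 letter names make it a sixth; at 8 semitones (a half step narrower than major) the quality is minor.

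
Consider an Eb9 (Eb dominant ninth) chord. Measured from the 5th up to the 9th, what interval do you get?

perfect fifth

Eb9 is spelled Eb, G, Bb, Db, F.
That puts Bb below F.
Counting 5 letters and 7 half steps from Bb gives a perfect fifth.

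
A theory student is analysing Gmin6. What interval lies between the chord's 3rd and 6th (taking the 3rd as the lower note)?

augmented 4th

Spelling the chord: G-B♭-D-E.
3rd = B♭; 6th = E.
From B♭ to E: 6 semitones over a fourth = augmented.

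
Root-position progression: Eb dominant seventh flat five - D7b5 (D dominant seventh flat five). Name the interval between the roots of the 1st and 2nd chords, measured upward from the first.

major seventh

The roots are Eb and D.
Counting 7 letters and 11 half steps from Eb gives a major seventh.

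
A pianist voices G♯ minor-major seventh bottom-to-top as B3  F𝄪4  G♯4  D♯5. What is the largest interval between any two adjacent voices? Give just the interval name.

Adjacent intervals: B3→F𝄪4 = augmented fifth; F𝄪4→G♯4 = minor second; G♯4→D♯5 = perfect fifth.
The largest is B3 to F𝄪4, an augmented fifth (8 semitones).

augmented fifth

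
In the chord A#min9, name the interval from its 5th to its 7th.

Spelling the chord: A#–C#–E#–G#–B#.
The 5th is E# and the 7th is G#.
E# up to G# is 3 semitones, a half step narrower than a major third, so the interval is minor.

minor third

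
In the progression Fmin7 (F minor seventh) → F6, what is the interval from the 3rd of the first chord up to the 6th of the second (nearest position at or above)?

augmented 4th

Fmin7 (F minor seventh) has Ab as its 3rd, and F6 has D as its 6th.
4 letter names make it a fourth; at 6 semitones (a half step wider than perfect) the quality is augmented.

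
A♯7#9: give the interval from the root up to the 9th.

A♯7#9 (A♯ dominant seventh sharp nine) is spelled A♯, C𝄪, E♯, G♯, B𝄪.
That puts A♯ below B𝄪.
From A♯ to B𝄪: 15 semitones over a ninth = augmented.

A9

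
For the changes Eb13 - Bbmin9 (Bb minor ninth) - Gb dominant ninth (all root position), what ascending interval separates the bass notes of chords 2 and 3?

minor sixth

The roots are Bb and Gb.
6 letter names make it a sixth; at 8 semitones (a half step narrower than major) the quality is minor.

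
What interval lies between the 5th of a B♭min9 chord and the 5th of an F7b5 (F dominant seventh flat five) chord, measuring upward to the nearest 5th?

The 5th of B♭min9 is F; the 5th of F7b5 (F dominant seventh flat five) is C♭.
From F to C♭: 6 semitones over a fifth = diminished.

d5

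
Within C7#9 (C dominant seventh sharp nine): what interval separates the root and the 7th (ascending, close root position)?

minor 7th

Spelling the chord: C-E-G-Bb-D#.
So we need the interval from C up to Bb.
From C to Bb: 10 semitones over a seventh = minor.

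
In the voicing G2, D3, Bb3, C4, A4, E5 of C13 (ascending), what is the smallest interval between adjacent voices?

Adjacent intervals: G2→D3 = perfect fifth; D3→Bb3 = minor sixth; Bb3→C4 = major second; C4→A4 = major sixth; A4→E5 = perfect fifth.
The smallest is Bb3 to C4, a major second (2 semitones).

major second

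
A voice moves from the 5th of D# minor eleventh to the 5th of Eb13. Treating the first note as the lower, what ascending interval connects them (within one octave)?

The 5th of D# minor eleventh is A#; the 5th of Eb13 is Bb.
2 letter names make it a second; at 0 semitones (a whole step narrower than major) the quality is diminished.

diminished 2nd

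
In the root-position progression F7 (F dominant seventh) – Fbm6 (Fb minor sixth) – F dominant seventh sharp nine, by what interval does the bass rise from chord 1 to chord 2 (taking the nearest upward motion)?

The roots are F and Fb.
F up to Fb is 11 semitones, a half step narrower than a perfect octave, so the interval is diminished.

diminished octave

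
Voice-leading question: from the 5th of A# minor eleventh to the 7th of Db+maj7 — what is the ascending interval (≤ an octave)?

The 5th of A# minor eleventh is E#; the 7th of Db+maj7 is C.
From E# to C: 7 semitones over a sixth = diminished.

d6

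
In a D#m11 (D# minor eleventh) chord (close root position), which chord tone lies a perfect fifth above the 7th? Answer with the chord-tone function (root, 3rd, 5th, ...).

11th

D#m11: D#, F#, A#, C#, E#, G#.
The 7th is C#. A perfect fifth above C# is G#.
G# is the chord's 11th.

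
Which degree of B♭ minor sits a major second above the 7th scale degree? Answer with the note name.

The scale is B♭ C D♭ E♭ F G♭ A♭.
The 7th scale degree is A♭; a major second above that is B♭ — scale degree 1.

Bb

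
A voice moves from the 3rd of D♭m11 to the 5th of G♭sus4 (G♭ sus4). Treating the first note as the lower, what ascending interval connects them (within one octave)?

major sixth

The 3rd of D♭m11 is F♭; the 5th of G♭sus4 (G♭ sus4) is D♭.
Counting 6 letters and 9 half steps from F♭ gives a major sixth.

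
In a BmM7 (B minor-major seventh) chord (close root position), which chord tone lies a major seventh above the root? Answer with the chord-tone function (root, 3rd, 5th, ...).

7th

Spelling the chord: B D F♯ A♯.
The root is B. A major seventh above B is A♯.
A♯ is the chord's 7th.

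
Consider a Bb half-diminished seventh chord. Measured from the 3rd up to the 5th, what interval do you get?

minor third

Spelling the chord: Bb Db Fb Ab.
That puts Db below Fb.
Db up to Fb is 3 semitones, a half step narrower than a major third, so the interval is minor.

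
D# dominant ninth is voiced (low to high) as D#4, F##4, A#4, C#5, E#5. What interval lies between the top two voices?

Those voices are C#5 and E#5.
Counting 3 letters and 4 half steps from C# gives a major third.

M3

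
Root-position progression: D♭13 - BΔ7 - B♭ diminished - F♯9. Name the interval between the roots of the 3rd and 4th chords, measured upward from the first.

augmented fifth

The roots are B♭ and F♯.
5 letter names make it a fifth; at 8 semitones (a half step wider than perfect) the quality is augmented.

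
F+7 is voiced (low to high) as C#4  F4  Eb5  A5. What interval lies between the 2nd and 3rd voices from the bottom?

Those voices are F4 and Eb5.
From F to Eb: 10 semitones over a seventh = minor.

minor seventh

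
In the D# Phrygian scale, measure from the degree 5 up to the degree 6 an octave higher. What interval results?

The scale runs D# E F# G# A# B C#.
That puts A# below B.
9 letter names make it a ninth; at 13 semitones (a half step narrower than major) the quality is minor.

minor ninth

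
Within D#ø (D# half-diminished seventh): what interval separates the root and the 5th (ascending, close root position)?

diminished fifth

Spelling the chord: D#–F#–A–C#.
That puts D# below A.
5 letter names make it a fifth; at 6 semitones (a half step narrower than perfect) the quality is diminished.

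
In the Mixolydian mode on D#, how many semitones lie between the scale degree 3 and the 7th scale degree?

6

The scale is D# E# F## G# A# B# C#.
F## up to C# is a diminished fifth — 6 semitones.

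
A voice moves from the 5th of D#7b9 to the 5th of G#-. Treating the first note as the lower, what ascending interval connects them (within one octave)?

D#7b9 has A# as its 5th, and G#- has D# as its 5th.
Counting 4 letters and 5 half steps from A# gives a perfect fourth.

perfect 4th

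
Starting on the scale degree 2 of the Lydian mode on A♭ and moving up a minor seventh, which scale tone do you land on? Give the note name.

The scale is A♭ B♭ C D E♭ F G.
The scale degree 2 is B♭; a minor seventh above that is A♭ — scale degree 1.

Ab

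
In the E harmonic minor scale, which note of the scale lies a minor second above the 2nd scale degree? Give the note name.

G

The scale is E F# G A B C D#.
The 2nd scale degree is F#; a minor second above that is G — scale degree 3.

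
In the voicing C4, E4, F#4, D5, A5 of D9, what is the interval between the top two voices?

Those voices are D5 and A5.
Counting 5 letters and 7 half steps from D gives a perfect fifth.

perfect 5th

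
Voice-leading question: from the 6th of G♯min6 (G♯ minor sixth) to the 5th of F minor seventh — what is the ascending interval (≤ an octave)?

diminished sixth

The 6th of G♯min6 (G♯ minor sixth) is E♯; the 5th of F minor seventh is C.
E♯ up to C is 7 semitones, a whole step narrower than a major sixth, so the interval is diminished.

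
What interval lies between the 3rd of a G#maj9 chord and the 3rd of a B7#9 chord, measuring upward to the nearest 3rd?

minor 3rd

G#maj9 has B# as its 3rd, and B7#9 has D# as its 3rd.
From B# to D#: 3 semitones over a third = minor.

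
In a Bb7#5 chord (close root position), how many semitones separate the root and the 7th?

10

Bb+7 is spelled Bb–D–F#–Ab.
Bb to Ab is a minor seventh: 10 semitones.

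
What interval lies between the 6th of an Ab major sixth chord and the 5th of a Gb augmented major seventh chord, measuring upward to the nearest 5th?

The 6th of Ab major sixth is F; the 5th of Gb augmented major seventh is D.
Counting 6 letters and 9 half steps from F gives a major sixth.

major 6th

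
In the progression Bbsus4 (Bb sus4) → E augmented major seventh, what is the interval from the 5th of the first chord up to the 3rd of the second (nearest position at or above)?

augmented second

Bbsus4 (Bb sus4) has F as its 5th, and E augmented major seventh has G# as its 3rd.
From F to G#: 3 semitones over a second = augmented.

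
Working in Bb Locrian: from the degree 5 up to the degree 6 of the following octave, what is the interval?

Bb locrian: Bb Cb Db Eb Fb Gb Ab.
That puts Fb below Gb.
Counting 9 letters and 14 half steps from Fb gives a major ninth.

major ninth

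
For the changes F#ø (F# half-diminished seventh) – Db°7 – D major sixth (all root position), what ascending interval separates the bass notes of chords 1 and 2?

The roots are F# and Db.
From F# to Db: 7 semitones over a sixth = diminished.

diminished sixth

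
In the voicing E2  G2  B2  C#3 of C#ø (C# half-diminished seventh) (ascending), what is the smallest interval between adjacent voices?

M2

Adjacent intervals: E2→G2 = minor third; G2→B2 = major third; B2→C#3 = major second.
The smallest is B2 to C#3, a major second (2 semitones).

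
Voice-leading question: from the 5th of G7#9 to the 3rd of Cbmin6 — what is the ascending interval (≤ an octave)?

The 5th of G7#9 is D; the 3rd of Cbmin6 is Ebb.
2 letter names make it a second; at 0 semitones (a whole step narrower than major) the quality is diminished.

diminished 2nd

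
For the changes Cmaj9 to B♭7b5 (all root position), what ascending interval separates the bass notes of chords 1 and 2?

The roots are C and B♭.
C up to B♭ is 10 semitones, a half step narrower than a major seventh, so the interval is minor.

minor 7th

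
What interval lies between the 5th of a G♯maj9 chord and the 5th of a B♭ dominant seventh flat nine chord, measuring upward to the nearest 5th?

The 5th of G♯maj9 is D♯; the 5th of B♭ dominant seventh flat nine is F.
From D♯ to F: 2 semitones over a third = diminished.

diminished 3rd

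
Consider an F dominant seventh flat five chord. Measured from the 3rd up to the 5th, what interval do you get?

d3

The chord tones of F7b5 (F dominant seventh flat five) are F-A-Cb-Eb.
So we need the interval from A up to Cb.
3 letter names make it a third; at 2 semitones (a whole step narrower than major) the quality is diminished.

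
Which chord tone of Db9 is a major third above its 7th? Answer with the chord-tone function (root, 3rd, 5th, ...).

The chord tones of Db9 are Db–F–Ab–Cb–Eb.
The 7th is Cb. A major third above Cb is Eb.
Eb is the chord's 9th.

9th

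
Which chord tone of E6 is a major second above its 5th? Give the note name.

C#

Spelling the chord: E, G#, B, C#.
The 5th is B. A major second above B is C#.
C# is the chord's 6th.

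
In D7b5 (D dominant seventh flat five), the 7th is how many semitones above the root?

10

Spelling the chord: D-F#-Ab-C.
D to C is a minor seventh: 10 semitones.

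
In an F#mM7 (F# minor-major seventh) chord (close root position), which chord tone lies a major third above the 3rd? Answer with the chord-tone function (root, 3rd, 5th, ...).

5th

The chord tones of F#mM7 are F# A C# E#.
The 3rd is A. A major third above A is C#.
C# is the chord's 5th.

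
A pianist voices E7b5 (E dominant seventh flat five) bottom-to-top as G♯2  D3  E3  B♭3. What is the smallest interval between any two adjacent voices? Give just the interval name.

major second

Adjacent intervals: G♯2→D3 = diminished fifth; D3→E3 = major second; E3→B♭3 = diminished fifth.
The smallest is D3 to E3, a major second (2 semitones).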